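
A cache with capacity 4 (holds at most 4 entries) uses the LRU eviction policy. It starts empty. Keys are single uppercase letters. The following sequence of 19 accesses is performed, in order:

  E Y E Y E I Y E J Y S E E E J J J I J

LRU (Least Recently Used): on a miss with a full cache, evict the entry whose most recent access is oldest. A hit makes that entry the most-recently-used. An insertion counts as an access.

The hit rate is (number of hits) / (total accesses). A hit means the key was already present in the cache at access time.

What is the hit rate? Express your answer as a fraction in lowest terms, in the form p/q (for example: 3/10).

LRU simulation (capacity=4):
  1. access E: MISS. Cache (LRU->MRU): [E]
  2. access Y: MISS. Cache (LRU->MRU): [E Y]
  3. access E: HIT. Cache (LRU->MRU): [Y E]
  4. access Y: HIT. Cache (LRU->MRU): [E Y]
  5. access E: HIT. Cache (LRU->MRU): [Y E]
  6. access I: MISS. Cache (LRU->MRU): [Y E I]
  7. access Y: HIT. Cache (LRU->MRU): [E I Y]
  8. access E: HIT. Cache (LRU->MRU): [I Y E]
  9. access J: MISS. Cache (LRU->MRU): [I Y E J]
  10. access Y: HIT. Cache (LRU->MRU): [I E J Y]
  11. access S: MISS, evict I. Cache (LRU->MRU): [E J Y S]
  12. access E: HIT. Cache (LRU->MRU): [J Y S E]
  13. access E: HIT. Cache (LRU->MRU): [J Y S E]
  14. access E: HIT. Cache (LRU->MRU): [J Y S E]
  15. access J: HIT. Cache (LRU->MRU): [Y S E J]
  16. access J: HIT. Cache (LRU->MRU): [Y S E J]
  17. access J: HIT. Cache (LRU->MRU): [Y S E J]
  18. access I: MISS, evict Y. Cache (LRU->MRU): [S E J I]
  19. access J: HIT. Cache (LRU->MRU): [S E I J]
Total: 13 hits, 6 misses, 2 evictions

Hit rate = 13/19

Answer: 13/19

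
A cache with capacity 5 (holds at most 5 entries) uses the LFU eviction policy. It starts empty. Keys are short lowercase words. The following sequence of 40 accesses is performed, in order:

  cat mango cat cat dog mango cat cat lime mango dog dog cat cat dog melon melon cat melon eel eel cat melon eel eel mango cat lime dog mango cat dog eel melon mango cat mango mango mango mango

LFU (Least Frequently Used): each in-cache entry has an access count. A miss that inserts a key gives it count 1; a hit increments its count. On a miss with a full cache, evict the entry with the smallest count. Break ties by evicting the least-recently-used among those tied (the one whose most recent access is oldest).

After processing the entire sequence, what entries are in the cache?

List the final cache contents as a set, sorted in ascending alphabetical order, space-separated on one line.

LFU simulation (capacity=5):
  1. access cat: MISS. Cache: [cat(c=1)]
  2. access mango: MISS. Cache: [cat(c=1) mango(c=1)]
  3. access cat: HIT, count now 2. Cache: [mango(c=1) cat(c=2)]
  4. access cat: HIT, count now 3. Cache: [mango(c=1) cat(c=3)]
  5. access dog: MISS. Cache: [mango(c=1) dog(c=1) cat(c=3)]
  6. access mango: HIT, count now 2. Cache: [dog(c=1) mango(c=2) cat(c=3)]
  7. access cat: HIT, count now 4. Cache: [dog(c=1) mango(c=2) cat(c=4)]
  8. access cat: HIT, count now 5. Cache: [dog(c=1) mango(c=2) cat(c=5)]
  9. access lime: MISS. Cache: [dog(c=1) lime(c=1) mango(c=2) cat(c=5)]
  10. access mango: HIT, count now 3. Cache: [dog(c=1) lime(c=1) mango(c=3) cat(c=5)]
  11. access dog: HIT, count now 2. Cache: [lime(c=1) dog(c=2) mango(c=3) cat(c=5)]
  12. access dog: HIT, count now 3. Cache: [lime(c=1) mango(c=3) dog(c=3) cat(c=5)]
  13. access cat: HIT, count now 6. Cache: [lime(c=1) mango(c=3) dog(c=3) cat(c=6)]
  14. access cat: HIT, count now 7. Cache: [lime(c=1) mango(c=3) dog(c=3) cat(c=7)]
  15. access dog: HIT, count now 4. Cache: [lime(c=1) mango(c=3) dog(c=4) cat(c=7)]
  16. access melon: MISS. Cache: [lime(c=1) melon(c=1) mango(c=3) dog(c=4) cat(c=7)]
  17. access melon: HIT, count now 2. Cache: [lime(c=1) melon(c=2) mango(c=3) dog(c=4) cat(c=7)]
  18. access cat: HIT, count now 8. Cache: [lime(c=1) melon(c=2) mango(c=3) dog(c=4) cat(c=8)]
  19. access melon: HIT, count now 3. Cache: [lime(c=1) mango(c=3) melon(c=3) dog(c=4) cat(c=8)]
  20. access eel: MISS, evict lime(c=1). Cache: [eel(c=1) mango(c=3) melon(c=3) dog(c=4) cat(c=8)]
  21. access eel: HIT, count now 2. Cache: [eel(c=2) mango(c=3) melon(c=3) dog(c=4) cat(c=8)]
  22. access cat: HIT, count now 9. Cache: [eel(c=2) mango(c=3) melon(c=3) dog(c=4) cat(c=9)]
  23. access melon: HIT, count now 4. Cache: [eel(c=2) mango(c=3) dog(c=4) melon(c=4) cat(c=9)]
  24. access eel: HIT, count now 3. Cache: [mango(c=3) eel(c=3) dog(c=4) melon(c=4) cat(c=9)]
  25. access eel: HIT, count now 4. Cache: [mango(c=3) dog(c=4) melon(c=4) eel(c=4) cat(c=9)]
  26. access mango: HIT, count now 4. Cache: [dog(c=4) melon(c=4) eel(c=4) mango(c=4) cat(c=9)]
  27. access cat: HIT, count now 10. Cache: [dog(c=4) melon(c=4) eel(c=4) mango(c=4) cat(c=10)]
  28. access lime: MISS, evict dog(c=4). Cache: [lime(c=1) melon(c=4) eel(c=4) mango(c=4) cat(c=10)]
  29. access dog: MISS, evict lime(c=1). Cache: [dog(c=1) melon(c=4) eel(c=4) mango(c=4) cat(c=10)]
  30. access mango: HIT, count now 5. Cache: [dog(c=1) melon(c=4) eel(c=4) mango(c=5) cat(c=10)]
  31. access cat: HIT, count now 11. Cache: [dog(c=1) melon(c=4) eel(c=4) mango(c=5) cat(c=11)]
  32. access dog: HIT, count now 2. Cache: [dog(c=2) melon(c=4) eel(c=4) mango(c=5) cat(c=11)]
  33. access eel: HIT, count now 5. Cache: [dog(c=2) melon(c=4) mango(c=5) eel(c=5) cat(c=11)]
  34. access melon: HIT, count now 5. Cache: [dog(c=2) mango(c=5) eel(c=5) melon(c=5) cat(c=11)]
  35. access mango: HIT, count now 6. Cache: [dog(c=2) eel(c=5) melon(c=5) mango(c=6) cat(c=11)]
  36. access cat: HIT, count now 12. Cache: [dog(c=2) eel(c=5) melon(c=5) mango(c=6) cat(c=12)]
  37. access mango: HIT, count now 7. Cache: [dog(c=2) eel(c=5) melon(c=5) mango(c=7) cat(c=12)]
  38. access mango: HIT, count now 8. Cache: [dog(c=2) eel(c=5) melon(c=5) mango(c=8) cat(c=12)]
  39. access mango: HIT, count now 9. Cache: [dog(c=2) eel(c=5) melon(c=5) mango(c=9) cat(c=12)]
  40. access mango: HIT, count now 10. Cache: [dog(c=2) eel(c=5) melon(c=5) mango(c=10) cat(c=12)]
Total: 32 hits, 8 misses, 3 evictions

Answer: cat dog eel mango melon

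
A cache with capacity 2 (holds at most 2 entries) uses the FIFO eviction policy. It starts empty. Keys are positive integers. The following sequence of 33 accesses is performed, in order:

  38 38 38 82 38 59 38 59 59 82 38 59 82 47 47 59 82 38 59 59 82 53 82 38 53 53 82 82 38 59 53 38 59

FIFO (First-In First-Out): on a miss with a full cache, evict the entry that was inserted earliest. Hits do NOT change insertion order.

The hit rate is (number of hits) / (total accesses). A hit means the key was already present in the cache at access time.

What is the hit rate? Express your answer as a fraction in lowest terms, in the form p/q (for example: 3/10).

Answer: 5/11

Derivation:
FIFO simulation (capacity=2):
  1. access 38: MISS. Cache (old->new): [38]
  2. access 38: HIT. Cache (old->new): [38]
  3. access 38: HIT. Cache (old->new): [38]
  4. access 82: MISS. Cache (old->new): [38 82]
  5. access 38: HIT. Cache (old->new): [38 82]
  6. access 59: MISS, evict 38. Cache (old->new): [82 59]
  7. access 38: MISS, evict 82. Cache (old->new): [59 38]
  8. access 59: HIT. Cache (old->new): [59 38]
  9. access 59: HIT. Cache (old->new): [59 38]
  10. access 82: MISS, evict 59. Cache (old->new): [38 82]
  11. access 38: HIT. Cache (old->new): [38 82]
  12. access 59: MISS, evict 38. Cache (old->new): [82 59]
  13. access 82: HIT. Cache (old->new): [82 59]
  14. access 47: MISS, evict 82. Cache (old->new): [59 47]
  15. access 47: HIT. Cache (old->new): [59 47]
  16. access 59: HIT. Cache (old->new): [59 47]
  17. access 82: MISS, evict 59. Cache (old->new): [47 82]
  18. access 38: MISS, evict 47. Cache (old->new): [82 38]
  19. access 59: MISS, evict 82. Cache (old->new): [38 59]
  20. access 59: HIT. Cache (old->new): [38 59]
  21. access 82: MISS, evict 38. Cache (old->new): [59 82]
  22. access 53: MISS, evict 59. Cache (old->new): [82 53]
  23. access 82: HIT. Cache (old->new): [82 53]
  24. access 38: MISS, evict 82. Cache (old->new): [53 38]
  25. access 53: HIT. Cache (old->new): [53 38]
  26. access 53: HIT. Cache (old->new): [53 38]
  27. access 82: MISS, evict 53. Cache (old->new): [38 82]
  28. access 82: HIT. Cache (old->new): [38 82]
  29. access 38: HIT. Cache (old->new): [38 82]
  30. access 59: MISS, evict 38. Cache (old->new): [82 59]
  31. access 53: MISS, evict 82. Cache (old->new): [59 53]
  32. access 38: MISS, evict 59. Cache (old->new): [53 38]
  33. access 59: MISS, evict 53. Cache (old->new): [38 59]
Total: 15 hits, 18 misses, 16 evictions

Hit rate = 15/33 = 5/11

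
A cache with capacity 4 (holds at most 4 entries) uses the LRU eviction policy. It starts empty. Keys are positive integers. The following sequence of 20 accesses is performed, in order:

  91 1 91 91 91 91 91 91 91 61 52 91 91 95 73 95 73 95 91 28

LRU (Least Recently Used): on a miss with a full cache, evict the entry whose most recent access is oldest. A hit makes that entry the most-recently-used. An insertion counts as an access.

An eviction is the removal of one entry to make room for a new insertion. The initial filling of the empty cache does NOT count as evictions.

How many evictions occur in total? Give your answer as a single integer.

LRU simulation (capacity=4):
  1. access 91: MISS. Cache (LRU->MRU): [91]
  2. access 1: MISS. Cache (LRU->MRU): [91 1]
  3. access 91: HIT. Cache (LRU->MRU): [1 91]
  4. access 91: HIT. Cache (LRU->MRU): [1 91]
  5. access 91: HIT. Cache (LRU->MRU): [1 91]
  6. access 91: HIT. Cache (LRU->MRU): [1 91]
  7. access 91: HIT. Cache (LRU->MRU): [1 91]
  8. access 91: HIT. Cache (LRU->MRU): [1 91]
  9. access 91: HIT. Cache (LRU->MRU): [1 91]
  10. access 61: MISS. Cache (LRU->MRU): [1 91 61]
  11. access 52: MISS. Cache (LRU->MRU): [1 91 61 52]
  12. access 91: HIT. Cache (LRU->MRU): [1 61 52 91]
  13. access 91: HIT. Cache (LRU->MRU): [1 61 52 91]
  14. access 95: MISS, evict 1. Cache (LRU->MRU): [61 52 91 95]
  15. access 73: MISS, evict 61. Cache (LRU->MRU): [52 91 95 73]
  16. access 95: HIT. Cache (LRU->MRU): [52 91 73 95]
  17. access 73: HIT. Cache (LRU->MRU): [52 91 95 73]
  18. access 95: HIT. Cache (LRU->MRU): [52 91 73 95]
  19. access 91: HIT. Cache (LRU->MRU): [52 73 95 91]
  20. access 28: MISS, evict 52. Cache (LRU->MRU): [73 95 91 28]
Total: 13 hits, 7 misses, 3 evictions

Answer: 3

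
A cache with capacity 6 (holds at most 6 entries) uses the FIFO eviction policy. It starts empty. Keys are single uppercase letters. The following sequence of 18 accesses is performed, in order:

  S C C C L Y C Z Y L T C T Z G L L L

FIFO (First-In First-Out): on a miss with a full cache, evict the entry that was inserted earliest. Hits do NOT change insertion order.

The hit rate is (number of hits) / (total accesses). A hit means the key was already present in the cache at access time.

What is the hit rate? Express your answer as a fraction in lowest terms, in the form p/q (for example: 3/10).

Answer: 11/18

Derivation:
FIFO simulation (capacity=6):
  1. access S: MISS. Cache (old->new): [S]
  2. access C: MISS. Cache (old->new): [S C]
  3. access C: HIT. Cache (old->new): [S C]
  4. access C: HIT. Cache (old->new): [S C]
  5. access L: MISS. Cache (old->new): [S C L]
  6. access Y: MISS. Cache (old->new): [S C L Y]
  7. access C: HIT. Cache (old->new): [S C L Y]
  8. access Z: MISS. Cache (old->new): [S C L Y Z]
  9. access Y: HIT. Cache (old->new): [S C L Y Z]
  10. access L: HIT. Cache (old->new): [S C L Y Z]
  11. access T: MISS. Cache (old->new): [S C L Y Z T]
  12. access C: HIT. Cache (old->new): [S C L Y Z T]
  13. access T: HIT. Cache (old->new): [S C L Y Z T]
  14. access Z: HIT. Cache (old->new): [S C L Y Z T]
  15. access G: MISS, evict S. Cache (old->new): [C L Y Z T G]
  16. access L: HIT. Cache (old->new): [C L Y Z T G]
  17. access L: HIT. Cache (old->new): [C L Y Z T G]
  18. access L: HIT. Cache (old->new): [C L Y Z T G]
Total: 11 hits, 7 misses, 1 evictions

Hit rate = 11/18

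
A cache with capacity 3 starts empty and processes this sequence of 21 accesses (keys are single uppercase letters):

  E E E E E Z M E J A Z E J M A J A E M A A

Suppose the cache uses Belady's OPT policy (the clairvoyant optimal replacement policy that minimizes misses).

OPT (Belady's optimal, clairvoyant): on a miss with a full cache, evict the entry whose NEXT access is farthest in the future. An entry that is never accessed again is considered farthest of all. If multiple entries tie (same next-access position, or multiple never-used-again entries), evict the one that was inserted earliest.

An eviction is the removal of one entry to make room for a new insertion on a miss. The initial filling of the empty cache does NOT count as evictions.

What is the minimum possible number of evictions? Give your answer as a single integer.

OPT (Belady) simulation (capacity=3):
  1. access E: MISS. Cache: [E]
  2. access E: HIT. Next use of E: step 3. Cache: [E]
  3. access E: HIT. Next use of E: step 4. Cache: [E]
  4. access E: HIT. Next use of E: step 5. Cache: [E]
  5. access E: HIT. Next use of E: step 8. Cache: [E]
  6. access Z: MISS. Cache: [E Z]
  7. access M: MISS. Cache: [E Z M]
  8. access E: HIT. Next use of E: step 12. Cache: [E Z M]
  9. access J: MISS, evict M (next use: step 14). Cache: [E Z J]
  10. access A: MISS, evict J (next use: step 13). Cache: [E Z A]
  11. access Z: HIT. Next use of Z: never. Cache: [E Z A]
  12. access E: HIT. Next use of E: step 18. Cache: [E Z A]
  13. access J: MISS, evict Z (next use: never). Cache: [E A J]
  14. access M: MISS, evict E (next use: step 18). Cache: [A J M]
  15. access A: HIT. Next use of A: step 17. Cache: [A J M]
  16. access J: HIT. Next use of J: never. Cache: [A J M]
  17. access A: HIT. Next use of A: step 20. Cache: [A J M]
  18. access E: MISS, evict J (next use: never). Cache: [A M E]
  19. access M: HIT. Next use of M: never. Cache: [A M E]
  20. access A: HIT. Next use of A: step 21. Cache: [A M E]
  21. access A: HIT. Next use of A: never. Cache: [A M E]
Total: 13 hits, 8 misses, 5 evictions

Answer: 5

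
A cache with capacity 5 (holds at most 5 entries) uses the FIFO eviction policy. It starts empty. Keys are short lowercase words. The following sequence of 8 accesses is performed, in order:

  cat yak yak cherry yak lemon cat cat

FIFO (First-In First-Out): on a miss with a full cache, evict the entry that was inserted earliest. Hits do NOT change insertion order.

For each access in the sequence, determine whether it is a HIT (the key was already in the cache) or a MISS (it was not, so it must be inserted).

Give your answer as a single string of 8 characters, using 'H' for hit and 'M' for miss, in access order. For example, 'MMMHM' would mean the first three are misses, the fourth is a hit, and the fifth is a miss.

Answer: MMHMHMHH

Derivation:
FIFO simulation (capacity=5):
  1. access cat: MISS. Cache (old->new): [cat]
  2. access yak: MISS. Cache (old->new): [cat yak]
  3. access yak: HIT. Cache (old->new): [cat yak]
  4. access cherry: MISS. Cache (old->new): [cat yak cherry]
  5. access yak: HIT. Cache (old->new): [cat yak cherry]
  6. access lemon: MISS. Cache (old->new): [cat yak cherry lemon]
  7. access cat: HIT. Cache (old->new): [cat yak cherry lemon]
  8. access cat: HIT. Cache (old->new): [cat yak cherry lemon]
Total: 4 hits, 4 misses, 0 evictions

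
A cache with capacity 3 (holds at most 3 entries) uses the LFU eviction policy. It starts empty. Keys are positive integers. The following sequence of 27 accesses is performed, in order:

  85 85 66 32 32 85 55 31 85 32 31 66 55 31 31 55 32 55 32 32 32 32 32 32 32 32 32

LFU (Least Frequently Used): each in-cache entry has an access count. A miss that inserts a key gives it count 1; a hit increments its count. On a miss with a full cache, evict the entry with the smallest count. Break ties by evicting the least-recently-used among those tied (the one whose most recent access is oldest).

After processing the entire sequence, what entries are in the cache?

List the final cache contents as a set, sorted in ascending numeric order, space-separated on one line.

Answer: 32 55 85

Derivation:
LFU simulation (capacity=3):
  1. access 85: MISS. Cache: [85(c=1)]
  2. access 85: HIT, count now 2. Cache: [85(c=2)]
  3. access 66: MISS. Cache: [66(c=1) 85(c=2)]
  4. access 32: MISS. Cache: [66(c=1) 32(c=1) 85(c=2)]
  5. access 32: HIT, count now 2. Cache: [66(c=1) 85(c=2) 32(c=2)]
  6. access 85: HIT, count now 3. Cache: [66(c=1) 32(c=2) 85(c=3)]
  7. access 55: MISS, evict 66(c=1). Cache: [55(c=1) 32(c=2) 85(c=3)]
  8. access 31: MISS, evict 55(c=1). Cache: [31(c=1) 32(c=2) 85(c=3)]
  9. access 85: HIT, count now 4. Cache: [31(c=1) 32(c=2) 85(c=4)]
  10. access 32: HIT, count now 3. Cache: [31(c=1) 32(c=3) 85(c=4)]
  11. access 31: HIT, count now 2. Cache: [31(c=2) 32(c=3) 85(c=4)]
  12. access 66: MISS, evict 31(c=2). Cache: [66(c=1) 32(c=3) 85(c=4)]
  13. access 55: MISS, evict 66(c=1). Cache: [55(c=1) 32(c=3) 85(c=4)]
  14. access 31: MISS, evict 55(c=1). Cache: [31(c=1) 32(c=3) 85(c=4)]
  15. access 31: HIT, count now 2. Cache: [31(c=2) 32(c=3) 85(c=4)]
  16. access 55: MISS, evict 31(c=2). Cache: [55(c=1) 32(c=3) 85(c=4)]
  17. access 32: HIT, count now 4. Cache: [55(c=1) 85(c=4) 32(c=4)]
  18. access 55: HIT, count now 2. Cache: [55(c=2) 85(c=4) 32(c=4)]
  19. access 32: HIT, count now 5. Cache: [55(c=2) 85(c=4) 32(c=5)]
  20. access 32: HIT, count now 6. Cache: [55(c=2) 85(c=4) 32(c=6)]
  21. access 32: HIT, count now 7. Cache: [55(c=2) 85(c=4) 32(c=7)]
  22. access 32: HIT, count now 8. Cache: [55(c=2) 85(c=4) 32(c=8)]
  23. access 32: HIT, count now 9. Cache: [55(c=2) 85(c=4) 32(c=9)]
  24. access 32: HIT, count now 10. Cache: [55(c=2) 85(c=4) 32(c=10)]
  25. access 32: HIT, count now 11. Cache: [55(c=2) 85(c=4) 32(c=11)]
  26. access 32: HIT, count now 12. Cache: [55(c=2) 85(c=4) 32(c=12)]
  27. access 32: HIT, count now 13. Cache: [55(c=2) 85(c=4) 32(c=13)]
Total: 18 hits, 9 misses, 6 evictions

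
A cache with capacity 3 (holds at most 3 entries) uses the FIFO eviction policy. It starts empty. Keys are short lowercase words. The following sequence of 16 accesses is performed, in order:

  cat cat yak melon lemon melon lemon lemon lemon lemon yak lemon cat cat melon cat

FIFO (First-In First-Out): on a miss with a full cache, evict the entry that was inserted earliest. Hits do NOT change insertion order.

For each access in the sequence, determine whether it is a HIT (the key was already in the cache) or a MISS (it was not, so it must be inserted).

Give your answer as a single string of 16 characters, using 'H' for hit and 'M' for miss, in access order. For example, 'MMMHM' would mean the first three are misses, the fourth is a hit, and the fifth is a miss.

Answer: MHMMMHHHHHHHMHHH

Derivation:
FIFO simulation (capacity=3):
  1. access cat: MISS. Cache (old->new): [cat]
  2. access cat: HIT. Cache (old->new): [cat]
  3. access yak: MISS. Cache (old->new): [cat yak]
  4. access melon: MISS. Cache (old->new): [cat yak melon]
  5. access lemon: MISS, evict cat. Cache (old->new): [yak melon lemon]
  6. access melon: HIT. Cache (old->new): [yak melon lemon]
  7. access lemon: HIT. Cache (old->new): [yak melon lemon]
  8. access lemon: HIT. Cache (old->new): [yak melon lemon]
  9. access lemon: HIT. Cache (old->new): [yak melon lemon]
  10. access lemon: HIT. Cache (old->new): [yak melon lemon]
  11. access yak: HIT. Cache (old->new): [yak melon lemon]
  12. access lemon: HIT. Cache (old->new): [yak melon lemon]
  13. access cat: MISS, evict yak. Cache (old->new): [melon lemon cat]
  14. access cat: HIT. Cache (old->new): [melon lemon cat]
  15. access melon: HIT. Cache (old->new): [melon lemon cat]
  16. access cat: HIT. Cache (old->new): [melon lemon cat]
Total: 11 hits, 5 misses, 2 evictions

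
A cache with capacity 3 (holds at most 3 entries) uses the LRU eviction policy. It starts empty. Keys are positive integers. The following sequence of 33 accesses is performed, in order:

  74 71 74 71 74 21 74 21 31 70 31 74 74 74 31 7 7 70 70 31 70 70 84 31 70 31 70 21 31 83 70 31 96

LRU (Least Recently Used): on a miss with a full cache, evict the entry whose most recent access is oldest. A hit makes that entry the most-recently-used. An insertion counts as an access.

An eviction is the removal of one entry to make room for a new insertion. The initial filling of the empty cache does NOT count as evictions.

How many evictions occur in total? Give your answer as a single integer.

LRU simulation (capacity=3):
  1. access 74: MISS. Cache (LRU->MRU): [74]
  2. access 71: MISS. Cache (LRU->MRU): [74 71]
  3. access 74: HIT. Cache (LRU->MRU): [71 74]
  4. access 71: HIT. Cache (LRU->MRU): [74 71]
  5. access 74: HIT. Cache (LRU->MRU): [71 74]
  6. access 21: MISS. Cache (LRU->MRU): [71 74 21]
  7. access 74: HIT. Cache (LRU->MRU): [71 21 74]
  8. access 21: HIT. Cache (LRU->MRU): [71 74 21]
  9. access 31: MISS, evict 71. Cache (LRU->MRU): [74 21 31]
  10. access 70: MISS, evict 74. Cache (LRU->MRU): [21 31 70]
  11. access 31: HIT. Cache (LRU->MRU): [21 70 31]
  12. access 74: MISS, evict 21. Cache (LRU->MRU): [70 31 74]
  13. access 74: HIT. Cache (LRU->MRU): [70 31 74]
  14. access 74: HIT. Cache (LRU->MRU): [70 31 74]
  15. access 31: HIT. Cache (LRU->MRU): [70 74 31]
  16. access 7: MISS, evict 70. Cache (LRU->MRU): [74 31 7]
  17. access 7: HIT. Cache (LRU->MRU): [74 31 7]
  18. access 70: MISS, evict 74. Cache (LRU->MRU): [31 7 70]
  19. access 70: HIT. Cache (LRU->MRU): [31 7 70]
  20. access 31: HIT. Cache (LRU->MRU): [7 70 31]
  21. access 70: HIT. Cache (LRU->MRU): [7 31 70]
  22. access 70: HIT. Cache (LRU->MRU): [7 31 70]
  23. access 84: MISS, evict 7. Cache (LRU->MRU): [31 70 84]
  24. access 31: HIT. Cache (LRU->MRU): [70 84 31]
  25. access 70: HIT. Cache (LRU->MRU): [84 31 70]
  26. access 31: HIT. Cache (LRU->MRU): [84 70 31]
  27. access 70: HIT. Cache (LRU->MRU): [84 31 70]
  28. access 21: MISS, evict 84. Cache (LRU->MRU): [31 70 21]
  29. access 31: HIT. Cache (LRU->MRU): [70 21 31]
  30. access 83: MISS, evict 70. Cache (LRU->MRU): [21 31 83]
  31. access 70: MISS, evict 21. Cache (LRU->MRU): [31 83 70]
  32. access 31: HIT. Cache (LRU->MRU): [83 70 31]
  33. access 96: MISS, evict 83. Cache (LRU->MRU): [70 31 96]
Total: 20 hits, 13 misses, 10 evictions

Answer: 10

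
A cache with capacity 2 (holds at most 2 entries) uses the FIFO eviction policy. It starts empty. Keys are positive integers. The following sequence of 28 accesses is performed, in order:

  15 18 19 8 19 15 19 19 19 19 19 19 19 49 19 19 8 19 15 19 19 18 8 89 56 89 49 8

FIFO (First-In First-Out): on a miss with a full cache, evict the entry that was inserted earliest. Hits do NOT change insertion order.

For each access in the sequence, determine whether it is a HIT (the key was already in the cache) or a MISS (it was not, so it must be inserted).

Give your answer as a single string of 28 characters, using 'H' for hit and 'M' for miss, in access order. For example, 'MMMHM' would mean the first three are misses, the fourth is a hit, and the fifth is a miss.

FIFO simulation (capacity=2):
  1. access 15: MISS. Cache (old->new): [15]
  2. access 18: MISS. Cache (old->new): [15 18]
  3. access 19: MISS, evict 15. Cache (old->new): [18 19]
  4. access 8: MISS, evict 18. Cache (old->new): [19 8]
  5. access 19: HIT. Cache (old->new): [19 8]
  6. access 15: MISS, evict 19. Cache (old->new): [8 15]
  7. access 19: MISS, evict 8. Cache (old->new): [15 19]
  8. access 19: HIT. Cache (old->new): [15 19]
  9. access 19: HIT. Cache (old->new): [15 19]
  10. access 19: HIT. Cache (old->new): [15 19]
  11. access 19: HIT. Cache (old->new): [15 19]
  12. access 19: HIT. Cache (old->new): [15 19]
  13. access 19: HIT. Cache (old->new): [15 19]
  14. access 49: MISS, evict 15. Cache (old->new): [19 49]
  15. access 19: HIT. Cache (old->new): [19 49]
  16. access 19: HIT. Cache (old->new): [19 49]
  17. access 8: MISS, evict 19. Cache (old->new): [49 8]
  18. access 19: MISS, evict 49. Cache (old->new): [8 19]
  19. access 15: MISS, evict 8. Cache (old->new): [19 15]
  20. access 19: HIT. Cache (old->new): [19 15]
  21. access 19: HIT. Cache (old->new): [19 15]
  22. access 18: MISS, evict 19. Cache (old->new): [15 18]
  23. access 8: MISS, evict 15. Cache (old->new): [18 8]
  24. access 89: MISS, evict 18. Cache (old->new): [8 89]
  25. access 56: MISS, evict 8. Cache (old->new): [89 56]
  26. access 89: HIT. Cache (old->new): [89 56]
  27. access 49: MISS, evict 89. Cache (old->new): [56 49]
  28. access 8: MISS, evict 56. Cache (old->new): [49 8]
Total: 12 hits, 16 misses, 14 evictions

Answer: MMMMHMMHHHHHHMHHMMMHHMMMMHMM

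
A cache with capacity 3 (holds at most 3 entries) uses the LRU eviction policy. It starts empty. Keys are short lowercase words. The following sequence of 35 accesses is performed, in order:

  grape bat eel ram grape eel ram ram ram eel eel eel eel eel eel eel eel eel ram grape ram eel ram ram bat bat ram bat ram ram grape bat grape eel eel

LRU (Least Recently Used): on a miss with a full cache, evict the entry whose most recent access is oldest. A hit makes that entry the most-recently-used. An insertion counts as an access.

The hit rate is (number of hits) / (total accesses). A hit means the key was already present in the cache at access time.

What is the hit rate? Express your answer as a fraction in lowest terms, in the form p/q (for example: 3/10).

Answer: 27/35

Derivation:
LRU simulation (capacity=3):
  1. access grape: MISS. Cache (LRU->MRU): [grape]
  2. access bat: MISS. Cache (LRU->MRU): [grape bat]
  3. access eel: MISS. Cache (LRU->MRU): [grape bat eel]
  4. access ram: MISS, evict grape. Cache (LRU->MRU): [bat eel ram]
  5. access grape: MISS, evict bat. Cache (LRU->MRU): [eel ram grape]
  6. access eel: HIT. Cache (LRU->MRU): [ram grape eel]
  7. access ram: HIT. Cache (LRU->MRU): [grape eel ram]
  8. access ram: HIT. Cache (LRU->MRU): [grape eel ram]
  9. access ram: HIT. Cache (LRU->MRU): [grape eel ram]
  10. access eel: HIT. Cache (LRU->MRU): [grape ram eel]
  11. access eel: HIT. Cache (LRU->MRU): [grape ram eel]
  12. access eel: HIT. Cache (LRU->MRU): [grape ram eel]
  13. access eel: HIT. Cache (LRU->MRU): [grape ram eel]
  14. access eel: HIT. Cache (LRU->MRU): [grape ram eel]
  15. access eel: HIT. Cache (LRU->MRU): [grape ram eel]
  16. access eel: HIT. Cache (LRU->MRU): [grape ram eel]
  17. access eel: HIT. Cache (LRU->MRU): [grape ram eel]
  18. access eel: HIT. Cache (LRU->MRU): [grape ram eel]
  19. access ram: HIT. Cache (LRU->MRU): [grape eel ram]
  20. access grape: HIT. Cache (LRU->MRU): [eel ram grape]
  21. access ram: HIT. Cache (LRU->MRU): [eel grape ram]
  22. access eel: HIT. Cache (LRU->MRU): [grape ram eel]
  23. access ram: HIT. Cache (LRU->MRU): [grape eel ram]
  24. access ram: HIT. Cache (LRU->MRU): [grape eel ram]
  25. access bat: MISS, evict grape. Cache (LRU->MRU): [eel ram bat]
  26. access bat: HIT. Cache (LRU->MRU): [eel ram bat]
  27. access ram: HIT. Cache (LRU->MRU): [eel bat ram]
  28. access bat: HIT. Cache (LRU->MRU): [eel ram bat]
  29. access ram: HIT. Cache (LRU->MRU): [eel bat ram]
  30. access ram: HIT. Cache (LRU->MRU): [eel bat ram]
  31. access grape: MISS, evict eel. Cache (LRU->MRU): [bat ram grape]
  32. access bat: HIT. Cache (LRU->MRU): [ram grape bat]
  33. access grape: HIT. Cache (LRU->MRU): [ram bat grape]
  34. access eel: MISS, evict ram. Cache (LRU->MRU): [bat grape eel]
  35. access eel: HIT. Cache (LRU->MRU): [bat grape eel]
Total: 27 hits, 8 misses, 5 evictions

Hit rate = 27/35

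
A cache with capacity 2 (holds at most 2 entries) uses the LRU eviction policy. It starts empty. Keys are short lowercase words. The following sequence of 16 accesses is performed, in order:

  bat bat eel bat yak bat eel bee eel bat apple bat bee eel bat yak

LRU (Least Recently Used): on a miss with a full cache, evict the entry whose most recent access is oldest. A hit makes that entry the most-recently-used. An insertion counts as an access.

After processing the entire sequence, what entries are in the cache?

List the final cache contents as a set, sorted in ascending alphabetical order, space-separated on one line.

Answer: bat yak

Derivation:
LRU simulation (capacity=2):
  1. access bat: MISS. Cache (LRU->MRU): [bat]
  2. access bat: HIT. Cache (LRU->MRU): [bat]
  3. access eel: MISS. Cache (LRU->MRU): [bat eel]
  4. access bat: HIT. Cache (LRU->MRU): [eel bat]
  5. access yak: MISS, evict eel. Cache (LRU->MRU): [bat yak]
  6. access bat: HIT. Cache (LRU->MRU): [yak bat]
  7. access eel: MISS, evict yak. Cache (LRU->MRU): [bat eel]
  8. access bee: MISS, evict bat. Cache (LRU->MRU): [eel bee]
  9. access eel: HIT. Cache (LRU->MRU): [bee eel]
  10. access bat: MISS, evict bee. Cache (LRU->MRU): [eel bat]
  11. access apple: MISS, evict eel. Cache (LRU->MRU): [bat apple]
  12. access bat: HIT. Cache (LRU->MRU): [apple bat]
  13. access bee: MISS, evict apple. Cache (LRU->MRU): [bat bee]
  14. access eel: MISS, evict bat. Cache (LRU->MRU): [bee eel]
  15. access bat: MISS, evict bee. Cache (LRU->MRU): [eel bat]
  16. access yak: MISS, evict eel. Cache (LRU->MRU): [bat yak]
Total: 5 hits, 11 misses, 9 evictions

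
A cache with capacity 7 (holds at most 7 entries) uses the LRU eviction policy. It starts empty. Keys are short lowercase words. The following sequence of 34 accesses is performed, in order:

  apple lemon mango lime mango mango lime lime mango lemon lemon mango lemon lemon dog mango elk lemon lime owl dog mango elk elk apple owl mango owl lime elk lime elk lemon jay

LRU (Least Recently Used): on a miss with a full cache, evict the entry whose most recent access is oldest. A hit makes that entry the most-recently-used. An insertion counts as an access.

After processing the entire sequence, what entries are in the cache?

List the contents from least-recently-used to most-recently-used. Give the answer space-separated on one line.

LRU simulation (capacity=7):
  1. access apple: MISS. Cache (LRU->MRU): [apple]
  2. access lemon: MISS. Cache (LRU->MRU): [apple lemon]
  3. access mango: MISS. Cache (LRU->MRU): [apple lemon mango]
  4. access lime: MISS. Cache (LRU->MRU): [apple lemon mango lime]
  5. access mango: HIT. Cache (LRU->MRU): [apple lemon lime mango]
  6. access mango: HIT. Cache (LRU->MRU): [apple lemon lime mango]
  7. access lime: HIT. Cache (LRU->MRU): [apple lemon mango lime]
  8. access lime: HIT. Cache (LRU->MRU): [apple lemon mango lime]
  9. access mango: HIT. Cache (LRU->MRU): [apple lemon lime mango]
  10. access lemon: HIT. Cache (LRU->MRU): [apple lime mango lemon]
  11. access lemon: HIT. Cache (LRU->MRU): [apple lime mango lemon]
  12. access mango: HIT. Cache (LRU->MRU): [apple lime lemon mango]
  13. access lemon: HIT. Cache (LRU->MRU): [apple lime mango lemon]
  14. access lemon: HIT. Cache (LRU->MRU): [apple lime mango lemon]
  15. access dog: MISS. Cache (LRU->MRU): [apple lime mango lemon dog]
  16. access mango: HIT. Cache (LRU->MRU): [apple lime lemon dog mango]
  17. access elk: MISS. Cache (LRU->MRU): [apple lime lemon dog mango elk]
  18. access lemon: HIT. Cache (LRU->MRU): [apple lime dog mango elk lemon]
  19. access lime: HIT. Cache (LRU->MRU): [apple dog mango elk lemon lime]
  20. access owl: MISS. Cache (LRU->MRU): [apple dog mango elk lemon lime owl]
  21. access dog: HIT. Cache (LRU->MRU): [apple mango elk lemon lime owl dog]
  22. access mango: HIT. Cache (LRU->MRU): [apple elk lemon lime owl dog mango]
  23. access elk: HIT. Cache (LRU->MRU): [apple lemon lime owl dog mango elk]
  24. access elk: HIT. Cache (LRU->MRU): [apple lemon lime owl dog mango elk]
  25. access apple: HIT. Cache (LRU->MRU): [lemon lime owl dog mango elk apple]
  26. access owl: HIT. Cache (LRU->MRU): [lemon lime dog mango elk apple owl]
  27. access mango: HIT. Cache (LRU->MRU): [lemon lime dog elk apple owl mango]
  28. access owl: HIT. Cache (LRU->MRU): [lemon lime dog elk apple mango owl]
  29. access lime: HIT. Cache (LRU->MRU): [lemon dog elk apple mango owl lime]
  30. access elk: HIT. Cache (LRU->MRU): [lemon dog apple mango owl lime elk]
  31. access lime: HIT. Cache (LRU->MRU): [lemon dog apple mango owl elk lime]
  32. access elk: HIT. Cache (LRU->MRU): [lemon dog apple mango owl lime elk]
  33. access lemon: HIT. Cache (LRU->MRU): [dog apple mango owl lime elk lemon]
  34. access jay: MISS, evict dog. Cache (LRU->MRU): [apple mango owl lime elk lemon jay]
Total: 26 hits, 8 misses, 1 evictions

Answer: apple mango owl lime elk lemon jay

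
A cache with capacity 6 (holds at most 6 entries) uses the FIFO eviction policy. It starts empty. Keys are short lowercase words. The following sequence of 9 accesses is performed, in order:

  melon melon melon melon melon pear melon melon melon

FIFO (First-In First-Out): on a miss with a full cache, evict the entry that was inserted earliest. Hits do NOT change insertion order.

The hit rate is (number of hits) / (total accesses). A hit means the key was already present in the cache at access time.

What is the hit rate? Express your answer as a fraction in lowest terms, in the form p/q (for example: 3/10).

FIFO simulation (capacity=6):
  1. access melon: MISS. Cache (old->new): [melon]
  2. access melon: HIT. Cache (old->new): [melon]
  3. access melon: HIT. Cache (old->new): [melon]
  4. access melon: HIT. Cache (old->new): [melon]
  5. access melon: HIT. Cache (old->new): [melon]
  6. access pear: MISS. Cache (old->new): [melon pear]
  7. access melon: HIT. Cache (old->new): [melon pear]
  8. access melon: HIT. Cache (old->new): [melon pear]
  9. access melon: HIT. Cache (old->new): [melon pear]
Total: 7 hits, 2 misses, 0 evictions

Hit rate = 7/9

Answer: 7/9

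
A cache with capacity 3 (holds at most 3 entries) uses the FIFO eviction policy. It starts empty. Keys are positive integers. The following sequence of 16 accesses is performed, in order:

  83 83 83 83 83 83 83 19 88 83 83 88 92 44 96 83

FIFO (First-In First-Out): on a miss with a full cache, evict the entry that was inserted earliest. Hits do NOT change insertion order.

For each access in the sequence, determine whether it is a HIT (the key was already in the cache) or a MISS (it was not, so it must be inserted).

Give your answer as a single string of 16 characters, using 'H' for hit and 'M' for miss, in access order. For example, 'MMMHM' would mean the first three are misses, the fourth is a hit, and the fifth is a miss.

Answer: MHHHHHHMMHHHMMMM

Derivation:
FIFO simulation (capacity=3):
  1. access 83: MISS. Cache (old->new): [83]
  2. access 83: HIT. Cache (old->new): [83]
  3. access 83: HIT. Cache (old->new): [83]
  4. access 83: HIT. Cache (old->new): [83]
  5. access 83: HIT. Cache (old->new): [83]
  6. access 83: HIT. Cache (old->new): [83]
  7. access 83: HIT. Cache (old->new): [83]
  8. access 19: MISS. Cache (old->new): [83 19]
  9. access 88: MISS. Cache (old->new): [83 19 88]
  10. access 83: HIT. Cache (old->new): [83 19 88]
  11. access 83: HIT. Cache (old->new): [83 19 88]
  12. access 88: HIT. Cache (old->new): [83 19 88]
  13. access 92: MISS, evict 83. Cache (old->new): [19 88 92]
  14. access 44: MISS, evict 19. Cache (old->new): [88 92 44]
  15. access 96: MISS, evict 88. Cache (old->new): [92 44 96]
  16. access 83: MISS, evict 92. Cache (old->new): [44 96 83]
Total: 9 hits, 7 misses, 4 evictions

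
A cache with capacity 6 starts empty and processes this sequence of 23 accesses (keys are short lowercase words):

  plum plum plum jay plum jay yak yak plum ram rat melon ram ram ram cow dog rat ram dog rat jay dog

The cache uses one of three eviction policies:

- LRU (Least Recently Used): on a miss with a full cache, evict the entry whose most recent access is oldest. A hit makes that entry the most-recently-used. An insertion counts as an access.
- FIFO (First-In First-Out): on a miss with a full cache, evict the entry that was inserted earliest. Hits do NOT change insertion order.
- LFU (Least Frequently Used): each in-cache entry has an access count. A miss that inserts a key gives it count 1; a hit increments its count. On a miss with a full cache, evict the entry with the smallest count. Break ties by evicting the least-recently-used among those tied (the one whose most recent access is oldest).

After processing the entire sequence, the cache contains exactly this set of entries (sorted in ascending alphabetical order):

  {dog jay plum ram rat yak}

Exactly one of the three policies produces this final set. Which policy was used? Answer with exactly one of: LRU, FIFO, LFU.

Simulating under each policy and comparing final sets:
  LRU: final set = {cow dog jay melon ram rat} -> differs
  FIFO: final set = {cow dog jay melon ram rat} -> differs
  LFU: final set = {dog jay plum ram rat yak} -> MATCHES target
Only LFU produces the target set.

Answer: LFU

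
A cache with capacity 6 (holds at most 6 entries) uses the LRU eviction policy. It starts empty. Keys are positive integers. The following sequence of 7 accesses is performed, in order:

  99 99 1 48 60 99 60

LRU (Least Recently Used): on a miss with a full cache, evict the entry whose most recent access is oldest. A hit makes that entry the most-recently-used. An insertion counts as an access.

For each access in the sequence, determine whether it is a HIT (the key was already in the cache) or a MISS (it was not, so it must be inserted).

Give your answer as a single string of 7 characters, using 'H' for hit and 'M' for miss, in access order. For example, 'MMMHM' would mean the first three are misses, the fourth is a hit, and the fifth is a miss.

Answer: MHMMMHH

Derivation:
LRU simulation (capacity=6):
  1. access 99: MISS. Cache (LRU->MRU): [99]
  2. access 99: HIT. Cache (LRU->MRU): [99]
  3. access 1: MISS. Cache (LRU->MRU): [99 1]
  4. access 48: MISS. Cache (LRU->MRU): [99 1 48]
  5. access 60: MISS. Cache (LRU->MRU): [99 1 48 60]
  6. access 99: HIT. Cache (LRU->MRU): [1 48 60 99]
  7. access 60: HIT. Cache (LRU->MRU): [1 48 99 60]
Total: 3 hits, 4 misses, 0 evictions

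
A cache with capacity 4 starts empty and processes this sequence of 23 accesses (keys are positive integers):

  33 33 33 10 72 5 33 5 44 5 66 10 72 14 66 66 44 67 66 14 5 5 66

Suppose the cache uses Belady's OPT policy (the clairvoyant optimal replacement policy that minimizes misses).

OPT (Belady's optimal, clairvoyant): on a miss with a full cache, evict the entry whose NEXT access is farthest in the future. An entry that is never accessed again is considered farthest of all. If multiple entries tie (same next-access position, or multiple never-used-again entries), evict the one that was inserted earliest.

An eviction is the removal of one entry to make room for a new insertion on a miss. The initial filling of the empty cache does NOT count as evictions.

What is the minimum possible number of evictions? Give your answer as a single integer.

OPT (Belady) simulation (capacity=4):
  1. access 33: MISS. Cache: [33]
  2. access 33: HIT. Next use of 33: step 3. Cache: [33]
  3. access 33: HIT. Next use of 33: step 7. Cache: [33]
  4. access 10: MISS. Cache: [33 10]
  5. access 72: MISS. Cache: [33 10 72]
  6. access 5: MISS. Cache: [33 10 72 5]
  7. access 33: HIT. Next use of 33: never. Cache: [33 10 72 5]
  8. access 5: HIT. Next use of 5: step 10. Cache: [33 10 72 5]
  9. access 44: MISS, evict 33 (next use: never). Cache: [10 72 5 44]
  10. access 5: HIT. Next use of 5: step 21. Cache: [10 72 5 44]
  11. access 66: MISS, evict 5 (next use: step 21). Cache: [10 72 44 66]
  12. access 10: HIT. Next use of 10: never. Cache: [10 72 44 66]
  13. access 72: HIT. Next use of 72: never. Cache: [10 72 44 66]
  14. access 14: MISS, evict 10 (next use: never). Cache: [72 44 66 14]
  15. access 66: HIT. Next use of 66: step 16. Cache: [72 44 66 14]
  16. access 66: HIT. Next use of 66: step 19. Cache: [72 44 66 14]
  17. access 44: HIT. Next use of 44: never. Cache: [72 44 66 14]
  18. access 67: MISS, evict 72 (next use: never). Cache: [44 66 14 67]
  19. access 66: HIT. Next use of 66: step 23. Cache: [44 66 14 67]
  20. access 14: HIT. Next use of 14: never. Cache: [44 66 14 67]
  21. access 5: MISS, evict 44 (next use: never). Cache: [66 14 67 5]
  22. access 5: HIT. Next use of 5: never. Cache: [66 14 67 5]
  23. access 66: HIT. Next use of 66: never. Cache: [66 14 67 5]
Total: 14 hits, 9 misses, 5 evictions

Answer: 5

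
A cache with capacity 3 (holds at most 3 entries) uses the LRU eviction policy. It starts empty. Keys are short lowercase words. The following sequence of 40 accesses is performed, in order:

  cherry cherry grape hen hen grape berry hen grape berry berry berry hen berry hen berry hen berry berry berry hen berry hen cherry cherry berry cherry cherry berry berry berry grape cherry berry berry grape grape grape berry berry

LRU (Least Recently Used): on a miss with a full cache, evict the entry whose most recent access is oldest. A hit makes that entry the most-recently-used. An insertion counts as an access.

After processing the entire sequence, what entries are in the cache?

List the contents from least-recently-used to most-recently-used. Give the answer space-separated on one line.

LRU simulation (capacity=3):
  1. access cherry: MISS. Cache (LRU->MRU): [cherry]
  2. access cherry: HIT. Cache (LRU->MRU): [cherry]
  3. access grape: MISS. Cache (LRU->MRU): [cherry grape]
  4. access hen: MISS. Cache (LRU->MRU): [cherry grape hen]
  5. access hen: HIT. Cache (LRU->MRU): [cherry grape hen]
  6. access grape: HIT. Cache (LRU->MRU): [cherry hen grape]
  7. access berry: MISS, evict cherry. Cache (LRU->MRU): [hen grape berry]
  8. access hen: HIT. Cache (LRU->MRU): [grape berry hen]
  9. access grape: HIT. Cache (LRU->MRU): [berry hen grape]
  10. access berry: HIT. Cache (LRU->MRU): [hen grape berry]
  11. access berry: HIT. Cache (LRU->MRU): [hen grape berry]
  12. access berry: HIT. Cache (LRU->MRU): [hen grape berry]
  13. access hen: HIT. Cache (LRU->MRU): [grape berry hen]
  14. access berry: HIT. Cache (LRU->MRU): [grape hen berry]
  15. access hen: HIT. Cache (LRU->MRU): [grape berry hen]
  16. access berry: HIT. Cache (LRU->MRU): [grape hen berry]
  17. access hen: HIT. Cache (LRU->MRU): [grape berry hen]
  18. access berry: HIT. Cache (LRU->MRU): [grape hen berry]
  19. access berry: HIT. Cache (LRU->MRU): [grape hen berry]
  20. access berry: HIT. Cache (LRU->MRU): [grape hen berry]
  21. access hen: HIT. Cache (LRU->MRU): [grape berry hen]
  22. access berry: HIT. Cache (LRU->MRU): [grape hen berry]
  23. access hen: HIT. Cache (LRU->MRU): [grape berry hen]
  24. access cherry: MISS, evict grape. Cache (LRU->MRU): [berry hen cherry]
  25. access cherry: HIT. Cache (LRU->MRU): [berry hen cherry]
  26. access berry: HIT. Cache (LRU->MRU): [hen cherry berry]
  27. access cherry: HIT. Cache (LRU->MRU): [hen berry cherry]
  28. access cherry: HIT. Cache (LRU->MRU): [hen berry cherry]
  29. access berry: HIT. Cache (LRU->MRU): [hen cherry berry]
  30. access berry: HIT. Cache (LRU->MRU): [hen cherry berry]
  31. access berry: HIT. Cache (LRU->MRU): [hen cherry berry]
  32. access grape: MISS, evict hen. Cache (LRU->MRU): [cherry berry grape]
  33. access cherry: HIT. Cache (LRU->MRU): [berry grape cherry]
  34. access berry: HIT. Cache (LRU->MRU): [grape cherry berry]
  35. access berry: HIT. Cache (LRU->MRU): [grape cherry berry]
  36. access grape: HIT. Cache (LRU->MRU): [cherry berry grape]
  37. access grape: HIT. Cache (LRU->MRU): [cherry berry grape]
  38. access grape: HIT. Cache (LRU->MRU): [cherry berry grape]
  39. access berry: HIT. Cache (LRU->MRU): [cherry grape berry]
  40. access berry: HIT. Cache (LRU->MRU): [cherry grape berry]
Total: 34 hits, 6 misses, 3 evictions

Answer: cherry grape berry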